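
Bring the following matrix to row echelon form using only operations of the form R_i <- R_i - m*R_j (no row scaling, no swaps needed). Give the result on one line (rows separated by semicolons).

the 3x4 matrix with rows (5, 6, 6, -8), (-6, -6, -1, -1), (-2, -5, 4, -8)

Forward elimination:
R2 <- R2 - (-6/5)*R1:  [     0    6/5   31/5  -53/5 ]
R3 <- R3 - (-2/5)*R1:  [     0  -13/5   32/5  -56/5 ]
R3 <- R3 - (-13/6)*R2:  [      0       0   119/6  -205/6 ]
Row echelon form:
[ 5    6      6      -8 ]
[ 0  6/5   31/5   -53/5 ]
[ 0    0  119/6  -205/6 ]

REF = [5 6 6 -8; 0 6/5 31/5 -53/5; 0 0 119/6 -205/6]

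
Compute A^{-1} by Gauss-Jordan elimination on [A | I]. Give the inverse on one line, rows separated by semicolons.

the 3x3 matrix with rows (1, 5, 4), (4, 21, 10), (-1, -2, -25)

Gauss-Jordan on [A | I]:
R2 <- R2 - (4)*R1:  [  0   1  -6  |  -4   1   0 ]
R3 <- R3 - (-1)*R1:  [   0    3  -21  |    1    0    1 ]
R1 <- R1 - (5)*R2:  [  1   0  34  |  21  -5   0 ]
R3 <- R3 - (3)*R2:  [  0   0  -3  |  13  -3   1 ]
R3 <- (1/-3)*R3:  [     0      0      1  |  -13/3      1   -1/3 ]
R1 <- R1 - (34)*R3:  [     1      0      0  |  505/3    -39   34/3 ]
R2 <- R2 - (-6)*R3:  [   0    1    0  |  -30    7   -2 ]
Right block of [I | A^{-1}] is the inverse:
[ 505/3  -39  34/3 ]
[   -30    7    -2 ]
[ -13/3    1  -1/3 ]

inverse = [505/3 -39 34/3; -30 7 -2; -13/3 1 -1/3]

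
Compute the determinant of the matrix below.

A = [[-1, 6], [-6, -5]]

det(A) = 41

Forward elimination:
R2 <- R2 - (6)*R1:  [   0  -41 ]
Upper-triangular form:
[ -1    6 ]
[  0  -41 ]
det(A) = (-1)^0 * (-1) * (-41) = 41  (0 row swaps -> sign +1)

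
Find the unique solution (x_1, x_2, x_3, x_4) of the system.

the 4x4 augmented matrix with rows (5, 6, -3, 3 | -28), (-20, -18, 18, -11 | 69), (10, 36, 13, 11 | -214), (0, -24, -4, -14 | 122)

Forward elimination on [A|b]:
R2 <- R2 - (-4)*R1:  [   0    6    6    1  -43 ]
R3 <- R3 - (2)*R1:  [    0    24    19     5  -158 ]
R3 <- R3 - (4)*R2:  [  0   0  -5   1  14 ]
R4 <- R4 - (-4)*R2:  [   0    0   20  -10  -50 ]
R4 <- R4 - (-4)*R3:  [  0   0   0  -6   6 ]
Row echelon form:
[ 5  6  -3   3  |  -28 ]
[ 0  6   6   1  |  -43 ]
[ 0  0  -5   1  |   14 ]
[ 0  0   0  -6  |    6 ]
Back-substitution:
x_4 = (6) / -6 = -1
x_3 = (14 - (1)*(-1)) / -5 = -3
x_2 = (-43 - (6)*(-3) - (1)*(-1)) / 6 = -4
x_1 = (-28 - (6)*(-4) - (-3)*(-3) - (3)*(-1)) / 5 = -2

(-2, -4, -3, -1)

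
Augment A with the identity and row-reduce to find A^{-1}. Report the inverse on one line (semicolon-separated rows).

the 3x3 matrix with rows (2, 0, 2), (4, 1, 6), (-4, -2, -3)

inverse = [9/10 -2/5 -1/5; -6/5 1/5 -2/5; -2/5 2/5 1/5]

Gauss-Jordan on [A | I]:
R1 <- (1/2)*R1:  [   1    0    1  |  1/2    0    0 ]
R2 <- R2 - (4)*R1:  [  0   1   2  |  -2   1   0 ]
R3 <- R3 - (-4)*R1:  [  0  -2   1  |   2   0   1 ]
R3 <- R3 - (-2)*R2:  [  0   0   5  |  -2   2   1 ]
R3 <- (1/5)*R3:  [    0     0     1  |  -2/5   2/5   1/5 ]
R1 <- R1 - (1)*R3:  [    1     0     0  |  9/10  -2/5  -1/5 ]
R2 <- R2 - (2)*R3:  [    0     1     0  |  -6/5   1/5  -2/5 ]
Right block of [I | A^{-1}] is the inverse:
[ 9/10  -2/5  -1/5 ]
[ -6/5   1/5  -2/5 ]
[ -2/5   2/5   1/5 ]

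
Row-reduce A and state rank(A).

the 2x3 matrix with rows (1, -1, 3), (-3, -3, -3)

rank(A) = 2

Row reduction:
R2 <- R2 - (-3)*R1:  [  0  -6   6 ]
Row echelon form:
[ 1  -1  3 ]
[ 0  -6  6 ]
Nonzero rows / pivot columns: 2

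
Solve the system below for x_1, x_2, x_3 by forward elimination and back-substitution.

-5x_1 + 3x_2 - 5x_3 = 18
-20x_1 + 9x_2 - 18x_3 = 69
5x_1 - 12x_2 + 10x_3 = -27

Forward elimination on [A|b]:
R2 <- R2 - (4)*R1:  [  0  -3   2  -3 ]
R3 <- R3 - (-1)*R1:  [  0  -9   5  -9 ]
R3 <- R3 - (3)*R2:  [  0   0  -1   0 ]
Row echelon form:
[ -5   3  -5  |  18 ]
[  0  -3   2  |  -3 ]
[  0   0  -1  |   0 ]
Back-substitution:
x_3 = (0) / -1 = 0
x_2 = (-3 - (2)*(0)) / -3 = 1
x_1 = (18 - (3)*(1) - (-5)*(0)) / -5 = -3

(-3, 1, 0)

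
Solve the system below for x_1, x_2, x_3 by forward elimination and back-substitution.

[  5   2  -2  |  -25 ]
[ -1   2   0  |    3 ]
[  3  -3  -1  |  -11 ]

Forward elimination on [A|b]:
R2 <- R2 - (-1/5)*R1:  [    0  12/5  -2/5    -2 ]
R3 <- R3 - (3/5)*R1:  [     0  -21/5    1/5      4 ]
R3 <- R3 - (-7/4)*R2:  [    0     0  -1/2   1/2 ]
Row echelon form:
[ 5     2    -2  |  -25 ]
[ 0  12/5  -2/5  |   -2 ]
[ 0     0  -1/2  |  1/2 ]
Back-substitution:
x_3 = (1/2) / (-1/2) = -1
x_2 = (-2 - (-2/5)*(-1)) / (12/5) = -1
x_1 = (-25 - (2)*(-1) - (-2)*(-1)) / 5 = -5

(-5, -1, -1)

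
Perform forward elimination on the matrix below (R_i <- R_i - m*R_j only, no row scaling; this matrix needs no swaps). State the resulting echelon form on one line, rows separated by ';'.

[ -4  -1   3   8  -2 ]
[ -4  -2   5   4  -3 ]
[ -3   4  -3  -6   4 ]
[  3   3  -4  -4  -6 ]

Forward elimination:
R2 <- R2 - (1)*R1:  [  0  -1   2  -4  -1 ]
R3 <- R3 - (3/4)*R1:  [     0   19/4  -21/4    -12   11/2 ]
R4 <- R4 - (-3/4)*R1:  [     0    9/4   -7/4      2  -15/2 ]
R3 <- R3 - (-19/4)*R2:  [    0     0  17/4   -31   3/4 ]
R4 <- R4 - (-9/4)*R2:  [     0      0   11/4     -7  -39/4 ]
R4 <- R4 - (11/17)*R3:  [       0        0        0   222/17  -174/17 ]
Row echelon form:
[ -4  -1     3       8       -2 ]
[  0  -1     2      -4       -1 ]
[  0   0  17/4     -31      3/4 ]
[  0   0     0  222/17  -174/17 ]

REF = [-4 -1 3 8 -2; 0 -1 2 -4 -1; 0 0 17/4 -31 3/4; 0 0 0 222/17 -174/17]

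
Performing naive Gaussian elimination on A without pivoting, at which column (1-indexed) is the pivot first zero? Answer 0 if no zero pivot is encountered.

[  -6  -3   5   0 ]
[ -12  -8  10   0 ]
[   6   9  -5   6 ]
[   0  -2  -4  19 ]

first zero-pivot column = 3

Naive forward elimination:
R2 <- R2 - (2)*R1:  [  0  -2   0   0 ]
R3 <- R3 - (-1)*R1:  [ 0  6  0  6 ]
R3 <- R3 - (-3)*R2:  [ 0  0  0  6 ]
R4 <- R4 - (1)*R2:  [  0   0  -4  19 ]
Matrix at this point:
[ -6  -3   5   0 ]
[  0  -2   0   0 ]
[  0   0   0   6 ]
[  0   0  -4  19 ]
Pivot entry (3,3) is zero but row 4 has -4 in column 3 -> naive elimination stops; a row interchange (e.g. R3 <-> R4) would be required here.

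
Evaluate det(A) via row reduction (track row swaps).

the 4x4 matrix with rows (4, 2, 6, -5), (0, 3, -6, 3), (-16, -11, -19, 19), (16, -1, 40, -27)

Forward elimination:
R3 <- R3 - (-4)*R1:  [  0  -3   5  -1 ]
R4 <- R4 - (4)*R1:  [  0  -9  16  -7 ]
R3 <- R3 - (-1)*R2:  [  0   0  -1   2 ]
R4 <- R4 - (-3)*R2:  [  0   0  -2   2 ]
R4 <- R4 - (2)*R3:  [  0   0   0  -2 ]
Upper-triangular form:
[ 4  2   6  -5 ]
[ 0  3  -6   3 ]
[ 0  0  -1   2 ]
[ 0  0   0  -2 ]
det(A) = (-1)^0 * (4) * (3) * (-1) * (-2) = 24  (0 row swaps -> sign +1)

det(A) = 24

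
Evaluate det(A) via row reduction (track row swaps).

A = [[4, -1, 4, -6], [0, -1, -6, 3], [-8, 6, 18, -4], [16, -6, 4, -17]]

Forward elimination:
R3 <- R3 - (-2)*R1:  [   0    4   26  -16 ]
R4 <- R4 - (4)*R1:  [   0   -2  -12    7 ]
R3 <- R3 - (-4)*R2:  [  0   0   2  -4 ]
R4 <- R4 - (2)*R2:  [ 0  0  0  1 ]
Upper-triangular form:
[ 4  -1   4  -6 ]
[ 0  -1  -6   3 ]
[ 0   0   2  -4 ]
[ 0   0   0   1 ]
det(A) = (-1)^0 * (4) * (-1) * (2) * (1) = -8  (0 row swaps -> sign +1)

det(A) = -8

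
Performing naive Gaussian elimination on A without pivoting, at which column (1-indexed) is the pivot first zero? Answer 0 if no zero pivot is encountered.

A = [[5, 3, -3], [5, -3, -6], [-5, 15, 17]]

first zero-pivot column = 0

Naive forward elimination:
R2 <- R2 - (1)*R1:  [  0  -6  -3 ]
R3 <- R3 - (-1)*R1:  [  0  18  14 ]
R3 <- R3 - (-3)*R2:  [ 0  0  5 ]
All pivots nonzero; naive elimination completes without hitting a zero pivot.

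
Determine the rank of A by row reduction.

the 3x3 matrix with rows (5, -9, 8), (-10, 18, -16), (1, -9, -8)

Row reduction:
R2 <- R2 - (-2)*R1:  [ 0  0  0 ]
R3 <- R3 - (1/5)*R1:  [     0  -36/5  -48/5 ]
R2 <-> R3   (pivot in column 2 was zero)
[ 5     -9      8 ]
[ 0  -36/5  -48/5 ]
[ 0      0      0 ]
Row echelon form:
[ 5     -9      8 ]
[ 0  -36/5  -48/5 ]
[ 0      0      0 ]
Nonzero rows / pivot columns: 2

rank(A) = 2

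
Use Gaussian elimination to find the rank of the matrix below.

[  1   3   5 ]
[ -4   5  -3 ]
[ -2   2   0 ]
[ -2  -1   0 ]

rank(A) = 3

Row reduction:
R2 <- R2 - (-4)*R1:  [  0  17  17 ]
R3 <- R3 - (-2)*R1:  [  0   8  10 ]
R4 <- R4 - (-2)*R1:  [  0   5  10 ]
R3 <- R3 - (8/17)*R2:  [ 0  0  2 ]
R4 <- R4 - (5/17)*R2:  [ 0  0  5 ]
R4 <- R4 - (5/2)*R3:  [ 0  0  0 ]
Row echelon form:
[ 1   3   5 ]
[ 0  17  17 ]
[ 0   0   2 ]
[ 0   0   0 ]
Nonzero rows / pivot columns: 3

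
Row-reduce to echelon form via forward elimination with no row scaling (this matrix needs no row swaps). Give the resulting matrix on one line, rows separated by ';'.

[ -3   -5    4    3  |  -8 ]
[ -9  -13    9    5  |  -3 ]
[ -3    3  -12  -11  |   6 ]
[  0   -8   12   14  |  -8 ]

Forward elimination:
R2 <- R2 - (3)*R1:  [  0   2  -3  -4  21 ]
R3 <- R3 - (1)*R1:  [   0    8  -16  -14   14 ]
R3 <- R3 - (4)*R2:  [   0    0   -4    2  -70 ]
R4 <- R4 - (-4)*R2:  [  0   0   0  -2  76 ]
Row echelon form:
[ -3  -5   4   3  |   -8 ]
[  0   2  -3  -4  |   21 ]
[  0   0  -4   2  |  -70 ]
[  0   0   0  -2  |   76 ]

REF = [-3 -5 4 3 -8; 0 2 -3 -4 21; 0 0 -4 2 -70; 0 0 0 -2 76]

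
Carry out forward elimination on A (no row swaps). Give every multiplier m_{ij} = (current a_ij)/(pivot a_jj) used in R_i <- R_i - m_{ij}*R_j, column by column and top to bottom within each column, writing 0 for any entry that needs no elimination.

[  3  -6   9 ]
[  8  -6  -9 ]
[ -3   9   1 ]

Forward elimination:
R2 <- R2 - (8/3)*R1:  [   0   10  -33 ]
R3 <- R3 - (-1)*R1:  [  0   3  10 ]
R3 <- R3 - (3/10)*R2:  [      0       0  199/10 ]
Multipliers (in order of application): m_{21} = 8/3, m_{31} = -1, m_{32} = 3/10

multipliers: 8/3, -1, 3/10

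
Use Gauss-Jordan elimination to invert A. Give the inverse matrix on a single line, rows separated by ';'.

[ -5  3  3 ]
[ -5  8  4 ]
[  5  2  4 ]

Gauss-Jordan on [A | I]:
R1 <- (1/-5)*R1:  [    1  -3/5  -3/5  |  -1/5     0     0 ]
R2 <- R2 - (-5)*R1:  [  0   5   1  |  -1   1   0 ]
R3 <- R3 - (5)*R1:  [ 0  5  7  |  1  0  1 ]
R2 <- (1/5)*R2:  [    0     1   1/5  |  -1/5   1/5     0 ]
R1 <- R1 - (-3/5)*R2:  [      1       0  -12/25  |   -8/25    3/25       0 ]
R3 <- R3 - (5)*R2:  [  0   0   6  |   2  -1   1 ]
R3 <- (1/6)*R3:  [    0     0     1  |   1/3  -1/6   1/6 ]
R1 <- R1 - (-12/25)*R3:  [     1      0      0  |  -4/25   1/25   2/25 ]
R2 <- R2 - (1/5)*R3:  [     0      1      0  |  -4/15   7/30  -1/30 ]
Right block of [I | A^{-1}] is the inverse:
[ -4/25  1/25   2/25 ]
[ -4/15  7/30  -1/30 ]
[   1/3  -1/6    1/6 ]

inverse = [-4/25 1/25 2/25; -4/15 7/30 -1/30; 1/3 -1/6 1/6]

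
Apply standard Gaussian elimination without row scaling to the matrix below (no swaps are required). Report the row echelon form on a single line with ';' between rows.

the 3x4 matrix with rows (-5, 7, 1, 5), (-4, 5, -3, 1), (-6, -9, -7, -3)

REF = [-5 7 1 5; 0 -3/5 -19/5 -3; 0 0 102 78]

Forward elimination:
R2 <- R2 - (4/5)*R1:  [     0   -3/5  -19/5     -3 ]
R3 <- R3 - (6/5)*R1:  [     0  -87/5  -41/5     -9 ]
R3 <- R3 - (29)*R2:  [   0    0  102   78 ]
Row echelon form:
[ -5     7      1   5 ]
[  0  -3/5  -19/5  -3 ]
[  0     0    102  78 ]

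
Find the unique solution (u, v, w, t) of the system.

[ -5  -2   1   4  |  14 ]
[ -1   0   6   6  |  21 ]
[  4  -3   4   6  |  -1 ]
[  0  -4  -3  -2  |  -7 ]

Forward elimination on [A|b]:
R2 <- R2 - (1/5)*R1:  [    0   2/5  29/5  26/5  91/5 ]
R3 <- R3 - (-4/5)*R1:  [     0  -23/5   24/5   46/5   51/5 ]
R3 <- R3 - (-23/2)*R2:  [     0      0  143/2     69  439/2 ]
R4 <- R4 - (-10)*R2:  [   0    0   55   50  175 ]
R4 <- R4 - (10/13)*R3:  [      0       0       0  -40/13   80/13 ]
Row echelon form:
[ -5   -2      1       4  |     14 ]
[  0  2/5   29/5    26/5  |   91/5 ]
[  0    0  143/2      69  |  439/2 ]
[  0    0      0  -40/13  |  80/13 ]
Back-substitution:
t = (80/13) / (-40/13) = -2
w = (439/2 - (69)*(-2)) / (143/2) = 5
v = (91/5 - (29/5)*(5) - (26/5)*(-2)) / (2/5) = -1
u = (14 - (-2)*(-1) - (1)*(5) - (4)*(-2)) / -5 = -3

(-3, -1, 5, -2)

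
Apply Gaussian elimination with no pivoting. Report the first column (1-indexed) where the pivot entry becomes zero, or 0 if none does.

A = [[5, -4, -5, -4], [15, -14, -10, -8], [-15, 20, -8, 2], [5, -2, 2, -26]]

Naive forward elimination:
R2 <- R2 - (3)*R1:  [  0  -2   5   4 ]
R3 <- R3 - (-3)*R1:  [   0    8  -23  -10 ]
R4 <- R4 - (1)*R1:  [   0    2    7  -22 ]
R3 <- R3 - (-4)*R2:  [  0   0  -3   6 ]
R4 <- R4 - (-1)*R2:  [   0    0   12  -18 ]
R4 <- R4 - (-4)*R3:  [ 0  0  0  6 ]
All pivots nonzero; naive elimination completes without hitting a zero pivot.

first zero-pivot column = 0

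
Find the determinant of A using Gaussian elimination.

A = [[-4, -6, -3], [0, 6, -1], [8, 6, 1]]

det(A) = 144

Forward elimination:
R3 <- R3 - (-2)*R1:  [  0  -6  -5 ]
R3 <- R3 - (-1)*R2:  [  0   0  -6 ]
Upper-triangular form:
[ -4  -6  -3 ]
[  0   6  -1 ]
[  0   0  -6 ]
det(A) = (-1)^0 * (-4) * (6) * (-6) = 144  (0 row swaps -> sign +1)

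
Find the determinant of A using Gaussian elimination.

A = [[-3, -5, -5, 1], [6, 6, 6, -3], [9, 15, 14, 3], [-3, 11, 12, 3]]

det(A) = -48

Forward elimination:
R2 <- R2 - (-2)*R1:  [  0  -4  -4  -1 ]
R3 <- R3 - (-3)*R1:  [  0   0  -1   6 ]
R4 <- R4 - (1)*R1:  [  0  16  17   2 ]
R4 <- R4 - (-4)*R2:  [  0   0   1  -2 ]
R4 <- R4 - (-1)*R3:  [ 0  0  0  4 ]
Upper-triangular form:
[ -3  -5  -5   1 ]
[  0  -4  -4  -1 ]
[  0   0  -1   6 ]
[  0   0   0   4 ]
det(A) = (-1)^0 * (-3) * (-4) * (-1) * (4) = -48  (0 row swaps -> sign +1)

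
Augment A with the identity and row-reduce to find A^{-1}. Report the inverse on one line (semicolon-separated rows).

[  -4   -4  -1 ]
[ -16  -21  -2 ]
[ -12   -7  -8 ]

Gauss-Jordan on [A | I]:
R1 <- (1/-4)*R1:  [    1     1   1/4  |  -1/4     0     0 ]
R2 <- R2 - (-16)*R1:  [  0  -5   2  |  -4   1   0 ]
R3 <- R3 - (-12)*R1:  [  0   5  -5  |  -3   0   1 ]
R2 <- (1/-5)*R2:  [    0     1  -2/5  |   4/5  -1/5     0 ]
R1 <- R1 - (1)*R2:  [      1       0   13/20  |  -21/20     1/5       0 ]
R3 <- R3 - (5)*R2:  [  0   0  -3  |  -7   1   1 ]
R3 <- (1/-3)*R3:  [    0     0     1  |   7/3  -1/3  -1/3 ]
R1 <- R1 - (13/20)*R3:  [      1       0       0  |  -77/30    5/12   13/60 ]
R2 <- R2 - (-2/5)*R3:  [     0      1      0  |  26/15   -1/3  -2/15 ]
Right block of [I | A^{-1}] is the inverse:
[ -77/30  5/12  13/60 ]
[  26/15  -1/3  -2/15 ]
[    7/3  -1/3   -1/3 ]

inverse = [-77/30 5/12 13/60; 26/15 -1/3 -2/15; 7/3 -1/3 -1/3]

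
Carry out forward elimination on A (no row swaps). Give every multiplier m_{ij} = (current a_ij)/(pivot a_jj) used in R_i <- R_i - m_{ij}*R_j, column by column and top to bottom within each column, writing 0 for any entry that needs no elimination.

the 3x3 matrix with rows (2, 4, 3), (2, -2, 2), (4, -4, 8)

multipliers: 1, 2, 2

Forward elimination:
R2 <- R2 - (1)*R1:  [  0  -6  -1 ]
R3 <- R3 - (2)*R1:  [   0  -12    2 ]
R3 <- R3 - (2)*R2:  [ 0  0  4 ]
Multipliers (in order of application): m_{21} = 1, m_{31} = 2, m_{32} = 2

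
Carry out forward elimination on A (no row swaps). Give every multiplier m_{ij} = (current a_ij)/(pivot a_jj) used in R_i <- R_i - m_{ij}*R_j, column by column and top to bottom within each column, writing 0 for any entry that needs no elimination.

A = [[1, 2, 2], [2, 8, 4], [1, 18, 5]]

Forward elimination:
R2 <- R2 - (2)*R1:  [ 0  4  0 ]
R3 <- R3 - (1)*R1:  [  0  16   3 ]
R3 <- R3 - (4)*R2:  [ 0  0  3 ]
Multipliers (in order of application): m_{21} = 2, m_{31} = 1, m_{32} = 4

multipliers: 2, 1, 4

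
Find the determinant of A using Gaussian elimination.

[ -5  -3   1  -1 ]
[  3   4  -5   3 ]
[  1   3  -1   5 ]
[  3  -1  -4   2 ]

det(A) = -412

Forward elimination:
R2 <- R2 - (-3/5)*R1:  [     0   11/5  -22/5   12/5 ]
R3 <- R3 - (-1/5)*R1:  [    0  12/5  -4/5  24/5 ]
R4 <- R4 - (-3/5)*R1:  [     0  -14/5  -17/5    7/5 ]
R3 <- R3 - (12/11)*R2:  [     0      0      4  24/11 ]
R4 <- R4 - (-14/11)*R2:  [     0      0     -9  49/11 ]
R4 <- R4 - (-9/4)*R3:  [      0       0       0  103/11 ]
Upper-triangular form:
[ -5    -3      1      -1 ]
[  0  11/5  -22/5    12/5 ]
[  0     0      4   24/11 ]
[  0     0      0  103/11 ]
det(A) = (-1)^0 * (-5) * (11/5) * (4) * (103/11) = -412  (0 row swaps -> sign +1)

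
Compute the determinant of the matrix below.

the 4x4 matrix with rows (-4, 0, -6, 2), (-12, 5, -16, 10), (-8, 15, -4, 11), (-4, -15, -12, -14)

Forward elimination:
R2 <- R2 - (3)*R1:  [ 0  5  2  4 ]
R3 <- R3 - (2)*R1:  [  0  15   8   7 ]
R4 <- R4 - (1)*R1:  [   0  -15   -6  -16 ]
R3 <- R3 - (3)*R2:  [  0   0   2  -5 ]
R4 <- R4 - (-3)*R2:  [  0   0   0  -4 ]
Upper-triangular form:
[ -4  0  -6   2 ]
[  0  5   2   4 ]
[  0  0   2  -5 ]
[  0  0   0  -4 ]
det(A) = (-1)^0 * (-4) * (5) * (2) * (-4) = 160  (0 row swaps -> sign +1)

det(A) = 160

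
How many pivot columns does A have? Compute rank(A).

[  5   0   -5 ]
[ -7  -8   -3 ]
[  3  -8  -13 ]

Row reduction:
R2 <- R2 - (-7/5)*R1:  [   0   -8  -10 ]
R3 <- R3 - (3/5)*R1:  [   0   -8  -10 ]
R3 <- R3 - (1)*R2:  [ 0  0  0 ]
Row echelon form:
[ 5   0   -5 ]
[ 0  -8  -10 ]
[ 0   0    0 ]
Nonzero rows / pivot columns: 2

rank(A) = 2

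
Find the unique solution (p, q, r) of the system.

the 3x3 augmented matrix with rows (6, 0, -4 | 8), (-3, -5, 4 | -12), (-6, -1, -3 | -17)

Forward elimination on [A|b]:
R2 <- R2 - (-1/2)*R1:  [  0  -5   2  -8 ]
R3 <- R3 - (-1)*R1:  [  0  -1  -7  -9 ]
R3 <- R3 - (1/5)*R2:  [     0      0  -37/5  -37/5 ]
Row echelon form:
[ 6   0     -4  |      8 ]
[ 0  -5      2  |     -8 ]
[ 0   0  -37/5  |  -37/5 ]
Back-substitution:
r = (-37/5) / (-37/5) = 1
q = (-8 - (2)*(1)) / -5 = 2
p = (8 - (-4)*(1)) / 6 = 2

(2, 2, 1)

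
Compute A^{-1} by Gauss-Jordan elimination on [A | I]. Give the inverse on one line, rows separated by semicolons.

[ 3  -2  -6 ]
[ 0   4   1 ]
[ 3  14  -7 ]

Gauss-Jordan on [A | I]:
R1 <- (1/3)*R1:  [    1  -2/3    -2  |   1/3     0     0 ]
R3 <- R3 - (3)*R1:  [  0  16  -1  |  -1   0   1 ]
R2 <- (1/4)*R2:  [   0    1  1/4  |    0  1/4    0 ]
R1 <- R1 - (-2/3)*R2:  [     1      0  -11/6  |    1/3    1/6      0 ]
R3 <- R3 - (16)*R2:  [  0   0  -5  |  -1  -4   1 ]
R3 <- (1/-5)*R3:  [    0     0     1  |   1/5   4/5  -1/5 ]
R1 <- R1 - (-11/6)*R3:  [      1       0       0  |    7/10   49/30  -11/30 ]
R2 <- R2 - (1/4)*R3:  [     0      1      0  |  -1/20   1/20   1/20 ]
Right block of [I | A^{-1}] is the inverse:
[  7/10  49/30  -11/30 ]
[ -1/20   1/20    1/20 ]
[   1/5    4/5    -1/5 ]

inverse = [7/10 49/30 -11/30; -1/20 1/20 1/20; 1/5 4/5 -1/5]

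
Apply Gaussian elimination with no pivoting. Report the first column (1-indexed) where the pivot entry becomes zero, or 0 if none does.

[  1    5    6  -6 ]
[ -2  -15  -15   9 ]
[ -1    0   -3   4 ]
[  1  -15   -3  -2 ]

Naive forward elimination:
R2 <- R2 - (-2)*R1:  [  0  -5  -3  -3 ]
R3 <- R3 - (-1)*R1:  [  0   5   3  -2 ]
R4 <- R4 - (1)*R1:  [   0  -20   -9    4 ]
R3 <- R3 - (-1)*R2:  [  0   0   0  -5 ]
R4 <- R4 - (4)*R2:  [  0   0   3  16 ]
Matrix at this point:
[ 1   5   6  -6 ]
[ 0  -5  -3  -3 ]
[ 0   0   0  -5 ]
[ 0   0   3  16 ]
Pivot entry (3,3) is zero but row 4 has 3 in column 3 -> naive elimination stops; a row interchange (e.g. R3 <-> R4) would be required here.

first zero-pivot column = 3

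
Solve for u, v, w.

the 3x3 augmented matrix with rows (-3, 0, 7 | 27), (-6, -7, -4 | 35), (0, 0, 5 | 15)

(-2, -5, 3)

Forward elimination on [A|b]:
R2 <- R2 - (2)*R1:  [   0   -7  -18  -19 ]
Row echelon form:
[ -3   0    7  |   27 ]
[  0  -7  -18  |  -19 ]
[  0   0    5  |   15 ]
Back-substitution:
w = (15) / 5 = 3
v = (-19 - (-18)*(3)) / -7 = -5
u = (27 - (7)*(3)) / -3 = -2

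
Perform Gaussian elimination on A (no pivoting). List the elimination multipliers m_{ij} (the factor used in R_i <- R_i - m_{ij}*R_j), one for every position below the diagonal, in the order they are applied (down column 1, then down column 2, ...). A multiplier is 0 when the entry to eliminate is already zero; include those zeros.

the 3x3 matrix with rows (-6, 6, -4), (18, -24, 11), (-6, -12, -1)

multipliers: -3, 1, 3

Forward elimination:
R2 <- R2 - (-3)*R1:  [  0  -6  -1 ]
R3 <- R3 - (1)*R1:  [   0  -18    3 ]
R3 <- R3 - (3)*R2:  [ 0  0  6 ]
Multipliers (in order of application): m_{21} = -3, m_{31} = 1, m_{32} = 3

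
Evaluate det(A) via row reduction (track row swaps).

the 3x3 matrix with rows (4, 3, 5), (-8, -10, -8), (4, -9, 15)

Forward elimination:
R2 <- R2 - (-2)*R1:  [  0  -4   2 ]
R3 <- R3 - (1)*R1:  [   0  -12   10 ]
R3 <- R3 - (3)*R2:  [ 0  0  4 ]
Upper-triangular form:
[ 4   3  5 ]
[ 0  -4  2 ]
[ 0   0  4 ]
det(A) = (-1)^0 * (4) * (-4) * (4) = -64  (0 row swaps -> sign +1)

det(A) = -64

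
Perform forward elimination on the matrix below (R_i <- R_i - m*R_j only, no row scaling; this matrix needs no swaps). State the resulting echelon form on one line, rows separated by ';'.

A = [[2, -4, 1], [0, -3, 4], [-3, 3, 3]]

Forward elimination:
R3 <- R3 - (-3/2)*R1:  [   0   -3  9/2 ]
R3 <- R3 - (1)*R2:  [   0    0  1/2 ]
Row echelon form:
[ 2  -4    1 ]
[ 0  -3    4 ]
[ 0   0  1/2 ]

REF = [2 -4 1; 0 -3 4; 0 0 1/2]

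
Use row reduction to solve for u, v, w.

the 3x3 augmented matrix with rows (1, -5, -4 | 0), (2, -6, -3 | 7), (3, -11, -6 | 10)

(2, -2, 3)

Forward elimination on [A|b]:
R2 <- R2 - (2)*R1:  [ 0  4  5  7 ]
R3 <- R3 - (3)*R1:  [  0   4   6  10 ]
R3 <- R3 - (1)*R2:  [ 0  0  1  3 ]
Row echelon form:
[ 1  -5  -4  |  0 ]
[ 0   4   5  |  7 ]
[ 0   0   1  |  3 ]
Back-substitution:
w = (3) / 1 = 3
v = (7 - (5)*(3)) / 4 = -2
u = (0 - (-5)*(-2) - (-4)*(3)) / 1 = 2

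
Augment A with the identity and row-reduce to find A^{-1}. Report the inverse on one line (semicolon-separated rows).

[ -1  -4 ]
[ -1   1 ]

Gauss-Jordan on [A | I]:
R1 <- (1/-1)*R1:  [  1   4  |  -1   0 ]
R2 <- R2 - (-1)*R1:  [  0   5  |  -1   1 ]
R2 <- (1/5)*R2:  [    0     1  |  -1/5   1/5 ]
R1 <- R1 - (4)*R2:  [    1     0  |  -1/5  -4/5 ]
Right block of [I | A^{-1}] is the inverse:
[ -1/5  -4/5 ]
[ -1/5   1/5 ]

inverse = [-1/5 -4/5; -1/5 1/5]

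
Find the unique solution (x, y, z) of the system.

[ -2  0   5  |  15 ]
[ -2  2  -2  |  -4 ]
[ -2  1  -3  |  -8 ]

Forward elimination on [A|b]:
R2 <- R2 - (1)*R1:  [   0    2   -7  -19 ]
R3 <- R3 - (1)*R1:  [   0    1   -8  -23 ]
R3 <- R3 - (1/2)*R2:  [     0      0   -9/2  -27/2 ]
Row echelon form:
[ -2  0     5  |     15 ]
[  0  2    -7  |    -19 ]
[  0  0  -9/2  |  -27/2 ]
Back-substitution:
z = (-27/2) / (-9/2) = 3
y = (-19 - (-7)*(3)) / 2 = 1
x = (15 - (5)*(3)) / -2 = 0

(0, 1, 3)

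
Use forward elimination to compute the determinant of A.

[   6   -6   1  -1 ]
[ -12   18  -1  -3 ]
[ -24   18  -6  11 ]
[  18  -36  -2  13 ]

det(A) = 108

Forward elimination:
R2 <- R2 - (-2)*R1:  [  0   6   1  -5 ]
R3 <- R3 - (-4)*R1:  [  0  -6  -2   7 ]
R4 <- R4 - (3)*R1:  [   0  -18   -5   16 ]
R3 <- R3 - (-1)*R2:  [  0   0  -1   2 ]
R4 <- R4 - (-3)*R2:  [  0   0  -2   1 ]
R4 <- R4 - (2)*R3:  [  0   0   0  -3 ]
Upper-triangular form:
[ 6  -6   1  -1 ]
[ 0   6   1  -5 ]
[ 0   0  -1   2 ]
[ 0   0   0  -3 ]
det(A) = (-1)^0 * (6) * (6) * (-1) * (-3) = 108  (0 row swaps -> sign +1)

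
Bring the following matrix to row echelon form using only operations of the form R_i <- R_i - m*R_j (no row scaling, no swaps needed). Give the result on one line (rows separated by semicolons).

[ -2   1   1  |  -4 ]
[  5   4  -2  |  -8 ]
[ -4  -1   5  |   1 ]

REF = [-2 1 1 -4; 0 13/2 1/2 -18; 0 0 42/13 9/13]

Forward elimination:
R2 <- R2 - (-5/2)*R1:  [    0  13/2   1/2   -18 ]
R3 <- R3 - (2)*R1:  [  0  -3   3   9 ]
R3 <- R3 - (-6/13)*R2:  [     0      0  42/13   9/13 ]
Row echelon form:
[ -2     1      1  |    -4 ]
[  0  13/2    1/2  |   -18 ]
[  0     0  42/13  |  9/13 ]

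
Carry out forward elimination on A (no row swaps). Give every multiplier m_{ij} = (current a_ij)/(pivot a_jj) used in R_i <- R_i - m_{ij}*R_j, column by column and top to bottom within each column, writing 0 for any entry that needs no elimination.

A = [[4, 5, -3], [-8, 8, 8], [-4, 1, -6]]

Forward elimination:
R2 <- R2 - (-2)*R1:  [  0  18   2 ]
R3 <- R3 - (-1)*R1:  [  0   6  -9 ]
R3 <- R3 - (1/3)*R2:  [     0      0  -29/3 ]
Multipliers (in order of application): m_{21} = -2, m_{31} = -1, m_{32} = 1/3

multipliers: -2, -1, 1/3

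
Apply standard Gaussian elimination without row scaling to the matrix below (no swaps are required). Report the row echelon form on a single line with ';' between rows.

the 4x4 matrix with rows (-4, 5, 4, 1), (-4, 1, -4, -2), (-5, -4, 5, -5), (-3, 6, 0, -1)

Forward elimination:
R2 <- R2 - (1)*R1:  [  0  -4  -8  -3 ]
R3 <- R3 - (5/4)*R1:  [     0  -41/4      0  -25/4 ]
R4 <- R4 - (3/4)*R1:  [    0   9/4    -3  -7/4 ]
R3 <- R3 - (41/16)*R2:  [     0      0   41/2  23/16 ]
R4 <- R4 - (-9/16)*R2:  [      0       0   -15/2  -55/16 ]
R4 <- R4 - (-15/41)*R3:  [        0         0         0  -955/328 ]
Row echelon form:
[ -4   5     4         1 ]
[  0  -4    -8        -3 ]
[  0   0  41/2     23/16 ]
[  0   0     0  -955/328 ]

REF = [-4 5 4 1; 0 -4 -8 -3; 0 0 41/2 23/16; 0 0 0 -955/328]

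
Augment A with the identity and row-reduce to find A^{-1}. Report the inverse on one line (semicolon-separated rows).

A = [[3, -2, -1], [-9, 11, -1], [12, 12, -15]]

inverse = [-51/25 -14/25 13/75; -49/25 -11/25 4/25; -16/5 -4/5 1/5]

Gauss-Jordan on [A | I]:
R1 <- (1/3)*R1:  [    1  -2/3  -1/3  |   1/3     0     0 ]
R2 <- R2 - (-9)*R1:  [  0   5  -4  |   3   1   0 ]
R3 <- R3 - (12)*R1:  [   0   20  -11  |   -4    0    1 ]
R2 <- (1/5)*R2:  [    0     1  -4/5  |   3/5   1/5     0 ]
R1 <- R1 - (-2/3)*R2:  [      1       0  -13/15  |   11/15    2/15       0 ]
R3 <- R3 - (20)*R2:  [   0    0    5  |  -16   -4    1 ]
R3 <- (1/5)*R3:  [     0      0      1  |  -16/5   -4/5    1/5 ]
R1 <- R1 - (-13/15)*R3:  [      1       0       0  |  -51/25  -14/25   13/75 ]
R2 <- R2 - (-4/5)*R3:  [      0       1       0  |  -49/25  -11/25    4/25 ]
Right block of [I | A^{-1}] is the inverse:
[ -51/25  -14/25  13/75 ]
[ -49/25  -11/25   4/25 ]
[  -16/5    -4/5    1/5 ]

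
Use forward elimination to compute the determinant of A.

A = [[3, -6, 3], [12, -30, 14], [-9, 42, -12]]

det(A) = -90

Forward elimination:
R2 <- R2 - (4)*R1:  [  0  -6   2 ]
R3 <- R3 - (-3)*R1:  [  0  24  -3 ]
R3 <- R3 - (-4)*R2:  [ 0  0  5 ]
Upper-triangular form:
[ 3  -6  3 ]
[ 0  -6  2 ]
[ 0   0  5 ]
det(A) = (-1)^0 * (3) * (-6) * (5) = -90  (0 row swaps -> sign +1)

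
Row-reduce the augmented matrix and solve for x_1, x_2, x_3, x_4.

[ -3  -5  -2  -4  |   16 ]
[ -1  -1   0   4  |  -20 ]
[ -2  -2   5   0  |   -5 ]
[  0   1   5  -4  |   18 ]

(-3, 3, -1, -5)

Forward elimination on [A|b]:
R2 <- R2 - (1/3)*R1:  [     0    2/3    2/3   16/3  -76/3 ]
R3 <- R3 - (2/3)*R1:  [     0    4/3   19/3    8/3  -47/3 ]
R3 <- R3 - (2)*R2:  [  0   0   5  -8  35 ]
R4 <- R4 - (3/2)*R2:  [   0    0    4  -12   56 ]
R4 <- R4 - (4/5)*R3:  [     0      0      0  -28/5     28 ]
Row echelon form:
[ -3   -5   -2     -4  |     16 ]
[  0  2/3  2/3   16/3  |  -76/3 ]
[  0    0    5     -8  |     35 ]
[  0    0    0  -28/5  |     28 ]
Back-substitution:
x_4 = (28) / (-28/5) = -5
x_3 = (35 - (-8)*(-5)) / 5 = -1
x_2 = (-76/3 - (2/3)*(-1) - (16/3)*(-5)) / (2/3) = 3
x_1 = (16 - (-5)*(3) - (-2)*(-1) - (-4)*(-5)) / -3 = -3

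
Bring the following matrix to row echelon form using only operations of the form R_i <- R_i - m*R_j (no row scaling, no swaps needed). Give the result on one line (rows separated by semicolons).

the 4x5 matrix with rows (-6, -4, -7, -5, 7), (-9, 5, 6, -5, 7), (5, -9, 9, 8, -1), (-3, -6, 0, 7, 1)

Forward elimination:
R2 <- R2 - (3/2)*R1:  [    0    11  33/2   5/2  -7/2 ]
R3 <- R3 - (-5/6)*R1:  [     0  -37/3   19/6   23/6   29/6 ]
R4 <- R4 - (1/2)*R1:  [    0    -4   7/2  19/2  -5/2 ]
R3 <- R3 - (-37/33)*R2:  [     0      0   65/3  73/11  10/11 ]
R4 <- R4 - (-4/11)*R2:  [      0       0    19/2  229/22  -83/22 ]
R4 <- R4 - (57/130)*R3:  [         0          0          0   5362/715  -1193/286 ]
Row echelon form:
[ -6  -4    -7        -5          7 ]
[  0  11  33/2       5/2       -7/2 ]
[  0   0  65/3     73/11      10/11 ]
[  0   0     0  5362/715  -1193/286 ]

REF = [-6 -4 -7 -5 7; 0 11 33/2 5/2 -7/2; 0 0 65/3 73/11 10/11; 0 0 0 5362/715 -1193/286]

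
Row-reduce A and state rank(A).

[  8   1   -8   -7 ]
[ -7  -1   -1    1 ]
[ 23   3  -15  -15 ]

Row reduction:
R2 <- R2 - (-7/8)*R1:  [     0   -1/8     -8  -41/8 ]
R3 <- R3 - (23/8)*R1:  [    0   1/8     8  41/8 ]
R3 <- R3 - (-1)*R2:  [ 0  0  0  0 ]
Row echelon form:
[ 8     1  -8     -7 ]
[ 0  -1/8  -8  -41/8 ]
[ 0     0   0      0 ]
Nonzero rows / pivot columns: 2

rank(A) = 2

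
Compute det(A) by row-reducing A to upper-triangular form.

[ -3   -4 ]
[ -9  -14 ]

det(A) = 6

Forward elimination:
R2 <- R2 - (3)*R1:  [  0  -2 ]
Upper-triangular form:
[ -3  -4 ]
[  0  -2 ]
det(A) = (-1)^0 * (-3) * (-2) = 6  (0 row swaps -> sign +1)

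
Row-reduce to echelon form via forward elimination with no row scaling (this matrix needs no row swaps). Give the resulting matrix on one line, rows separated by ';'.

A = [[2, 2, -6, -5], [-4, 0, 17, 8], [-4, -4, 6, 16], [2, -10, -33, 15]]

REF = [2 2 -6 -5; 0 4 5 -2; 0 0 -6 6; 0 0 0 2]

Forward elimination:
R2 <- R2 - (-2)*R1:  [  0   4   5  -2 ]
R3 <- R3 - (-2)*R1:  [  0   0  -6   6 ]
R4 <- R4 - (1)*R1:  [   0  -12  -27   20 ]
R4 <- R4 - (-3)*R2:  [   0    0  -12   14 ]
R4 <- R4 - (2)*R3:  [ 0  0  0  2 ]
Row echelon form:
[ 2  2  -6  -5 ]
[ 0  4   5  -2 ]
[ 0  0  -6   6 ]
[ 0  0   0   2 ]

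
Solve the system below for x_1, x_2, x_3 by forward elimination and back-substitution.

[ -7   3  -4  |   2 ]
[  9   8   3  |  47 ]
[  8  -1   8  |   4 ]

Forward elimination on [A|b]:
R2 <- R2 - (-9/7)*R1:  [     0   83/7  -15/7  347/7 ]
R3 <- R3 - (-8/7)*R1:  [    0  17/7  24/7  44/7 ]
R3 <- R3 - (17/83)*R2:  [       0        0   321/83  -321/83 ]
Row echelon form:
[ -7     3      -4  |        2 ]
[  0  83/7   -15/7  |    347/7 ]
[  0     0  321/83  |  -321/83 ]
Back-substitution:
x_3 = (-321/83) / (321/83) = -1
x_2 = (347/7 - (-15/7)*(-1)) / (83/7) = 4
x_1 = (2 - (3)*(4) - (-4)*(-1)) / -7 = 2

(2, 4, -1)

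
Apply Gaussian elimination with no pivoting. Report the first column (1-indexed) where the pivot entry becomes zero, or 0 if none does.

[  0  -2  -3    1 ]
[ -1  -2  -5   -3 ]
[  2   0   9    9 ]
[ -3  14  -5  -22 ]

Naive forward elimination:
Pivot entry (1,1) is zero but row 2 has -1 in column 1 -> naive elimination stops; a row interchange (e.g. R1 <-> R2) would be required here.

first zero-pivot column = 1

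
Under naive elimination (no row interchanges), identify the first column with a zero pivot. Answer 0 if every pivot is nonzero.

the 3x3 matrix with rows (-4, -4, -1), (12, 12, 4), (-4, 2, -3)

Naive forward elimination:
R2 <- R2 - (-3)*R1:  [ 0  0  1 ]
R3 <- R3 - (1)*R1:  [  0   6  -2 ]
Matrix at this point:
[ -4  -4  -1 ]
[  0   0   1 ]
[  0   6  -2 ]
Pivot entry (2,2) is zero but row 3 has 6 in column 2 -> naive elimination stops; a row interchange (e.g. R2 <-> R3) would be required here.

first zero-pivot column = 2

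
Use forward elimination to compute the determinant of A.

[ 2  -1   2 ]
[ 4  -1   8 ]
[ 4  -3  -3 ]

det(A) = -6

Forward elimination:
R2 <- R2 - (2)*R1:  [ 0  1  4 ]
R3 <- R3 - (2)*R1:  [  0  -1  -7 ]
R3 <- R3 - (-1)*R2:  [  0   0  -3 ]
Upper-triangular form:
[ 2  -1   2 ]
[ 0   1   4 ]
[ 0   0  -3 ]
det(A) = (-1)^0 * (2) * (1) * (-3) = -6  (0 row swaps -> sign +1)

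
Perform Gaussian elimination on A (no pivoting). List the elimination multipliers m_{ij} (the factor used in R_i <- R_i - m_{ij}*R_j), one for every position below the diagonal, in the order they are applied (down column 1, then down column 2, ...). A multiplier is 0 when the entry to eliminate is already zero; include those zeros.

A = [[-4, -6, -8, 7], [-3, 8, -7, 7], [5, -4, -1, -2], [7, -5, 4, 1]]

multipliers: 3/4, -5/4, -7/4, -23/25, -31/25, 281/298

Forward elimination:
R2 <- R2 - (3/4)*R1:  [    0  25/2    -1   7/4 ]
R3 <- R3 - (-5/4)*R1:  [     0  -23/2    -11   27/4 ]
R4 <- R4 - (-7/4)*R1:  [     0  -31/2    -10   53/4 ]
R3 <- R3 - (-23/25)*R2:  [       0        0  -298/25   209/25 ]
R4 <- R4 - (-31/25)*R2:  [       0        0  -281/25   771/50 ]
R4 <- R4 - (281/298)*R3:  [        0         0         0  1123/149 ]
Multipliers (in order of application): m_{21} = 3/4, m_{31} = -5/4, m_{41} = -7/4, m_{32} = -23/25, m_{42} = -31/25, m_{43} = 281/298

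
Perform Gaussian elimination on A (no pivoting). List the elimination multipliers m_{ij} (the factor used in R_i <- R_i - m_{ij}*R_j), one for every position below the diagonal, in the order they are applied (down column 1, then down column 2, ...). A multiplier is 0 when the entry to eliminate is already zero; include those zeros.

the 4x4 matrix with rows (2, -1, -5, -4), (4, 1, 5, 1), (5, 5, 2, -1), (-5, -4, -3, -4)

multipliers: 2, 5/2, -5/2, 5/2, -13/6, -17/23

Forward elimination:
R2 <- R2 - (2)*R1:  [  0   3  15   9 ]
R3 <- R3 - (5/2)*R1:  [    0  15/2  29/2     9 ]
R4 <- R4 - (-5/2)*R1:  [     0  -13/2  -31/2    -14 ]
R3 <- R3 - (5/2)*R2:  [     0      0    -23  -27/2 ]
R4 <- R4 - (-13/6)*R2:  [    0     0    17  11/2 ]
R4 <- R4 - (-17/23)*R3:  [       0        0        0  -103/23 ]
Multipliers (in order of application): m_{21} = 2, m_{31} = 5/2, m_{41} = -5/2, m_{32} = 5/2, m_{42} = -13/6, m_{43} = -17/23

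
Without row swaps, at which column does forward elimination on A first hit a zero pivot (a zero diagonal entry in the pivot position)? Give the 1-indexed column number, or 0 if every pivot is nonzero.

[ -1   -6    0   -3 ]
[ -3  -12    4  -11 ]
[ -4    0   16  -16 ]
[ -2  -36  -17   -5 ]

first zero-pivot column = 3

Naive forward elimination:
R2 <- R2 - (3)*R1:  [  0   6   4  -2 ]
R3 <- R3 - (4)*R1:  [  0  24  16  -4 ]
R4 <- R4 - (2)*R1:  [   0  -24  -17    1 ]
R3 <- R3 - (4)*R2:  [ 0  0  0  4 ]
R4 <- R4 - (-4)*R2:  [  0   0  -1  -7 ]
Matrix at this point:
[ -1  -6   0  -3 ]
[  0   6   4  -2 ]
[  0   0   0   4 ]
[  0   0  -1  -7 ]
Pivot entry (3,3) is zero but row 4 has -1 in column 3 -> naive elimination stops; a row interchange (e.g. R3 <-> R4) would be required here.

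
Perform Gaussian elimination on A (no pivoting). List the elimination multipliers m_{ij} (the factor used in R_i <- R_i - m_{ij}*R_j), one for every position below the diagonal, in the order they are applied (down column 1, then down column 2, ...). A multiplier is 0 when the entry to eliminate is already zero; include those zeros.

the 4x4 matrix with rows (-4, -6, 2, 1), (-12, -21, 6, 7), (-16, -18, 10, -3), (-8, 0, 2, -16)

multipliers: 3, 4, 2, -2, -4, -1

Forward elimination:
R2 <- R2 - (3)*R1:  [  0  -3   0   4 ]
R3 <- R3 - (4)*R1:  [  0   6   2  -7 ]
R4 <- R4 - (2)*R1:  [   0   12   -2  -18 ]
R3 <- R3 - (-2)*R2:  [ 0  0  2  1 ]
R4 <- R4 - (-4)*R2:  [  0   0  -2  -2 ]
R4 <- R4 - (-1)*R3:  [  0   0   0  -1 ]
Multipliers (in order of application): m_{21} = 3, m_{31} = 4, m_{41} = 2, m_{32} = -2, m_{42} = -4, m_{43} = -1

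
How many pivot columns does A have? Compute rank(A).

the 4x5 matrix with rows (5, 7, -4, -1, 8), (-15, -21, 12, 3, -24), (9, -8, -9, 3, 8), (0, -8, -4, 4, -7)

rank(A) = 3

Row reduction:
R2 <- R2 - (-3)*R1:  [ 0  0  0  0  0 ]
R3 <- R3 - (9/5)*R1:  [      0  -103/5    -9/5    24/5   -32/5 ]
R2 <-> R3   (pivot in column 2 was zero)
[ 5       7    -4    -1      8 ]
[ 0  -103/5  -9/5  24/5  -32/5 ]
[ 0       0     0     0      0 ]
[ 0      -8    -4     4     -7 ]
R4 <- R4 - (40/103)*R2:  [        0         0  -340/103   220/103  -465/103 ]
R3 <-> R4   (pivot in column 3 was zero)
[ 5       7        -4       -1         8 ]
[ 0  -103/5      -9/5     24/5     -32/5 ]
[ 0       0  -340/103  220/103  -465/103 ]
[ 0       0         0        0         0 ]
Row echelon form:
[ 5       7        -4       -1         8 ]
[ 0  -103/5      -9/5     24/5     -32/5 ]
[ 0       0  -340/103  220/103  -465/103 ]
[ 0       0         0        0         0 ]
Nonzero rows / pivot columns: 3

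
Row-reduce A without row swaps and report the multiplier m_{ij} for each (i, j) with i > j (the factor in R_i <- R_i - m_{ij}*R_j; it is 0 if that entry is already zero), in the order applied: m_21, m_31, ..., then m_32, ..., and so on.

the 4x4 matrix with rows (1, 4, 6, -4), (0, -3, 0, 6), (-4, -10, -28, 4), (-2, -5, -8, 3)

Forward elimination:
R2: entry in column 1 is already 0 -> m_{21} = 0 (no row operation needed)
R3 <- R3 - (-4)*R1:  [   0    6   -4  -12 ]
R4 <- R4 - (-2)*R1:  [  0   3   4  -5 ]
R3 <- R3 - (-2)*R2:  [  0   0  -4   0 ]
R4 <- R4 - (-1)*R2:  [ 0  0  4  1 ]
R4 <- R4 - (-1)*R3:  [ 0  0  0  1 ]
Multipliers (in order of application): m_{21} = 0, m_{31} = -4, m_{41} = -2, m_{32} = -2, m_{42} = -1, m_{43} = -1

multipliers: 0, -4, -2, -2, -1, -1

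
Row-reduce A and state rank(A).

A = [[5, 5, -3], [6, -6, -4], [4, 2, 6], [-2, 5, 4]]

Row reduction:
R2 <- R2 - (6/5)*R1:  [    0   -12  -2/5 ]
R3 <- R3 - (4/5)*R1:  [    0    -2  42/5 ]
R4 <- R4 - (-2/5)*R1:  [    0     7  14/5 ]
R3 <- R3 - (1/6)*R2:  [      0       0  127/15 ]
R4 <- R4 - (-7/12)*R2:  [     0      0  77/30 ]
R4 <- R4 - (77/254)*R3:  [ 0  0  0 ]
Row echelon form:
[ 5    5      -3 ]
[ 0  -12    -2/5 ]
[ 0    0  127/15 ]
[ 0    0       0 ]
Nonzero rows / pivot columns: 3

rank(A) = 3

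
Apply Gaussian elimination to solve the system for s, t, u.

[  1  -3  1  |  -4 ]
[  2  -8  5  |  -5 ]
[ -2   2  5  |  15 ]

Forward elimination on [A|b]:
R2 <- R2 - (2)*R1:  [  0  -2   3   3 ]
R3 <- R3 - (-2)*R1:  [  0  -4   7   7 ]
R3 <- R3 - (2)*R2:  [ 0  0  1  1 ]
Row echelon form:
[ 1  -3  1  |  -4 ]
[ 0  -2  3  |   3 ]
[ 0   0  1  |   1 ]
Back-substitution:
u = (1) / 1 = 1
t = (3 - (3)*(1)) / -2 = 0
s = (-4 - (-3)*(0) - (1)*(1)) / 1 = -5

(-5, 0, 1)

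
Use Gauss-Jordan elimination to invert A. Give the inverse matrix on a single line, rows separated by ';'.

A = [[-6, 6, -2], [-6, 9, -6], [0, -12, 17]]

Gauss-Jordan on [A | I]:
R1 <- (1/-6)*R1:  [    1    -1   1/3  |  -1/6     0     0 ]
R2 <- R2 - (-6)*R1:  [  0   3  -4  |  -1   1   0 ]
R2 <- (1/3)*R2:  [    0     1  -4/3  |  -1/3   1/3     0 ]
R1 <- R1 - (-1)*R2:  [    1     0    -1  |  -1/2   1/3     0 ]
R3 <- R3 - (-12)*R2:  [  0   0   1  |  -4   4   1 ]
R1 <- R1 - (-1)*R3:  [    1     0     0  |  -9/2  13/3     1 ]
R2 <- R2 - (-4/3)*R3:  [     0      1      0  |  -17/3   17/3    4/3 ]
Right block of [I | A^{-1}] is the inverse:
[  -9/2  13/3    1 ]
[ -17/3  17/3  4/3 ]
[    -4     4    1 ]

inverse = [-9/2 13/3 1; -17/3 17/3 4/3; -4 4 1]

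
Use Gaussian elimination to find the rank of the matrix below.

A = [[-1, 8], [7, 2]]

Row reduction:
R2 <- R2 - (-7)*R1:  [  0  58 ]
Row echelon form:
[ -1   8 ]
[  0  58 ]
Nonzero rows / pivot columns: 2

rank(A) = 2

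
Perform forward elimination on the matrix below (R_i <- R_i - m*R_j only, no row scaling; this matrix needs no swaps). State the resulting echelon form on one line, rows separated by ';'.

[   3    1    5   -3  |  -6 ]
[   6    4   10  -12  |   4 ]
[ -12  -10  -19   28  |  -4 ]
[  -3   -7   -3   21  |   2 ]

REF = [3 1 5 -3 -6; 0 2 0 -6 16; 0 0 1 -2 20; 0 0 0 4 4]

Forward elimination:
R2 <- R2 - (2)*R1:  [  0   2   0  -6  16 ]
R3 <- R3 - (-4)*R1:  [   0   -6    1   16  -28 ]
R4 <- R4 - (-1)*R1:  [  0  -6   2  18  -4 ]
R3 <- R3 - (-3)*R2:  [  0   0   1  -2  20 ]
R4 <- R4 - (-3)*R2:  [  0   0   2   0  44 ]
R4 <- R4 - (2)*R3:  [ 0  0  0  4  4 ]
Row echelon form:
[ 3  1  5  -3  |  -6 ]
[ 0  2  0  -6  |  16 ]
[ 0  0  1  -2  |  20 ]
[ 0  0  0   4  |   4 ]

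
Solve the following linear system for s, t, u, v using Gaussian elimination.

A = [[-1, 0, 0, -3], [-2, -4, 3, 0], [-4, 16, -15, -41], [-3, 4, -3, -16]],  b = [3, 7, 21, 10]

Forward elimination on [A|b]:
R2 <- R2 - (2)*R1:  [  0  -4   3   6   1 ]
R3 <- R3 - (4)*R1:  [   0   16  -15  -29    9 ]
R4 <- R4 - (3)*R1:  [  0   4  -3  -7   1 ]
R3 <- R3 - (-4)*R2:  [  0   0  -3  -5  13 ]
R4 <- R4 - (-1)*R2:  [  0   0   0  -1   2 ]
Row echelon form:
[ -1   0   0  -3  |   3 ]
[  0  -4   3   6  |   1 ]
[  0   0  -3  -5  |  13 ]
[  0   0   0  -1  |   2 ]
Back-substitution:
v = (2) / -1 = -2
u = (13 - (-5)*(-2)) / -3 = -1
t = (1 - (3)*(-1) - (6)*(-2)) / -4 = -4
s = (3 - (-3)*(-2)) / -1 = 3

(3, -4, -1, -2)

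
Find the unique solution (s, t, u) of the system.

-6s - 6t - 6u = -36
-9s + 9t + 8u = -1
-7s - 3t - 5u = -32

Forward elimination on [A|b]:
R2 <- R2 - (3/2)*R1:  [  0  18  17  53 ]
R3 <- R3 - (7/6)*R1:  [  0   4   2  10 ]
R3 <- R3 - (2/9)*R2:  [     0      0  -16/9  -16/9 ]
Row echelon form:
[ -6  -6     -6  |    -36 ]
[  0  18     17  |     53 ]
[  0   0  -16/9  |  -16/9 ]
Back-substitution:
u = (-16/9) / (-16/9) = 1
t = (53 - (17)*(1)) / 18 = 2
s = (-36 - (-6)*(2) - (-6)*(1)) / -6 = 3

(3, 2, 1)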